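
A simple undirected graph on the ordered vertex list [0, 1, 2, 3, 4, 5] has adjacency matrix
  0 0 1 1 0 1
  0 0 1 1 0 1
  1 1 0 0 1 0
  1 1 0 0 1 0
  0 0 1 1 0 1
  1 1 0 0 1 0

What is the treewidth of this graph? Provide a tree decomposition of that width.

Every bag has size at most 4, so the width is 4 − 1 = 3 and tw(G) ≤ 3. For the lower bound: the 4 vertex sets {0,5}, {1,2}, {3}, {4} are disjoint, each induces a connected subgraph, and every pair is joined by at least one edge of G. Contracting each set to a single vertex therefore yields K_{4} as a minor, and since treewidth is minor-monotone, tw(G) ≥ tw(K_{4}) = 3. Combining the bounds, tw(G) = 3.

Treewidth 3.
One optimal decomposition is:
Bags: B1 = {0, 2, 3, 5}  B2 = {1, 2, 3, 5}  B3 = {2, 3, 4, 5}
Tree: B1–B2, B2–B3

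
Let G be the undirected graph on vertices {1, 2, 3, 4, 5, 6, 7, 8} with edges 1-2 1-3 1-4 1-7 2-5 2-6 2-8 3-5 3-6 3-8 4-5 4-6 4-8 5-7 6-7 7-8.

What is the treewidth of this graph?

A width-4 tree decomposition is:
Bags: B1 = {1, 2, 3, 4, 7}  B2 = {2, 3, 4, 6, 7}  B3 = {2, 3, 4, 7, 8}  B4 = {2, 3, 4, 5, 7}
Tree: B1–B2, B2–B3, B3–B4
Every bag has size at most 5, so the width is 5 − 1 = 4 and tw(G) ≤ 4. For the lower bound: the 5 vertex sets {1,3}, {6,7}, {4,8}, {2}, {5} are disjoint, each induces a connected subgraph, and every pair is joined by at least one edge of G. Contracting each set to a single vertex therefore yields K_{5} as a minor, and since treewidth is minor-monotone, tw(G) ≥ tw(K_{5}) = 4. Combining the bounds, tw(G) = 4.

4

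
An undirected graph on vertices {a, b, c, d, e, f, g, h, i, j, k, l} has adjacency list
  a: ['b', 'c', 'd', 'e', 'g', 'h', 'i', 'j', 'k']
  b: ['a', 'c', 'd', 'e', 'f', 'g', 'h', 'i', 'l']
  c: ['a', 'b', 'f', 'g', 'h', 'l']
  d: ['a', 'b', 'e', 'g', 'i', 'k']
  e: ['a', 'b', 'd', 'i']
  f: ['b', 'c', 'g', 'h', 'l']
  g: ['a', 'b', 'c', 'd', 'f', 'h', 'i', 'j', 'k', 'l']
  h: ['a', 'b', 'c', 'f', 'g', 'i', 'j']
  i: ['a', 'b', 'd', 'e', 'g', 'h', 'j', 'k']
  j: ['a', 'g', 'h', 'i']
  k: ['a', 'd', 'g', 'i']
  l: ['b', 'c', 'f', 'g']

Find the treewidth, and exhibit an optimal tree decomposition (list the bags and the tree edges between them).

Treewidth 4.
One optimal decomposition is:
Bags: B1 = {a, b, d, g, i}  B2 = {a, b, d, e, i}  B3 = {a, b, g, h, i}  B4 = {a, g, h, i, j}  B5 = {a, b, c, g, h}  B6 = {b, c, f, g, h}  B7 = {a, d, g, i, k}  B8 = {b, c, f, g, l}
Tree: B1–B2, B1–B3, B3–B4, B3–B5, B5–B6, B1–B7, B6–B8

Each bag holds 5 vertices, so the decomposition has width 4, which upper-bounds the treewidth. Conversely, {a, g, h, i, j} is a clique of size 5, and the vertices of any clique must share a bag in every tree decomposition; so some bag has ≥ 5 vertices and tw(G) ≥ 4. Hence tw(G) = 4 exactly.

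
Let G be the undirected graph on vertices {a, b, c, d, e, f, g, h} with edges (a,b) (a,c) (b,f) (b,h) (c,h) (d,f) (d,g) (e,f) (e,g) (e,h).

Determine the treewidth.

2

A width-2 tree decomposition is:
Bags: B1 = {d, e, g}  B2 = {d, e, f}  B3 = {e, f, h}  B4 = {b, f, h}  B5 = {b, c, h}  B6 = {a, b, c}
Tree: B1–B2, B2–B3, B3–B4, B4–B5, B5–B6
Each bag holds 3 vertices, so the decomposition has width 2, which upper-bounds the treewidth. Since g–d–f–e–g is a cycle in G, G is not acyclic. Forests are exactly the graphs of treewidth ≤ 1, so tw(G) ≥ 2. Hence tw(G) = 2 exactly.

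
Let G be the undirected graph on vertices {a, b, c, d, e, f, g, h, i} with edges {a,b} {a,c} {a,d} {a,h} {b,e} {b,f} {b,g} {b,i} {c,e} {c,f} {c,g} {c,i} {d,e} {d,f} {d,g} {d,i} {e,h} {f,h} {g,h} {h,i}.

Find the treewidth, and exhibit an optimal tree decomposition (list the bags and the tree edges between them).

Treewidth 4.
Bags: B1 = {a, b, c, d, h}  B2 = {b, c, d, g, h}  B3 = {b, c, d, e, h}  B4 = {b, c, d, f, h}  B5 = {b, c, d, h, i}
Tree: B1–B2, B2–B3, B3–B4, B4–B5

Each bag holds 5 vertices, so the decomposition has width 4, which upper-bounds the treewidth. For the lower bound: the 5 vertex sets {a,d}, {g,h}, {c,e}, {b}, {f} are disjoint, each induces a connected subgraph, and every pair is joined by at least one edge of G. Contracting each set to a single vertex therefore yields K_{5} as a minor, and since treewidth is minor-monotone, tw(G) ≥ tw(K_{5}) = 4. Therefore the treewidth is 4.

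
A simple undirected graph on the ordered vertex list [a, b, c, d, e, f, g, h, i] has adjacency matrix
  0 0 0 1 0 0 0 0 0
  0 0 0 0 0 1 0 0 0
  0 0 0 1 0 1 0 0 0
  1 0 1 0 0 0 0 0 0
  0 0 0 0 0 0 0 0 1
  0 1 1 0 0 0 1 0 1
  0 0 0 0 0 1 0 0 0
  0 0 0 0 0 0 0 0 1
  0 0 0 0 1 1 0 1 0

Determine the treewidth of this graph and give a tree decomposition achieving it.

Every bag has size at most 2, so the width is 2 − 1 = 1 and tw(G) ≤ 1. Since G has at least one edge (e.g. f–b), it is not an edgeless graph, so tw(G) ≥ 1. Hence tw(G) = 1 exactly.

Treewidth 1.
One such decomposition:
Bags: B1 = {b, f}  B2 = {c, f}  B3 = {f, g}  B4 = {c, d}  B5 = {a, d}  B6 = {f, i}  B7 = {h, i}  B8 = {e, i}
Tree: B1–B2, B1–B3, B2–B4, B4–B5, B1–B6, B6–B7, B7–B8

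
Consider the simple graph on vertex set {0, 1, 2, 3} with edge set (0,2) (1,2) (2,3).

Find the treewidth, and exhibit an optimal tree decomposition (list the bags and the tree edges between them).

Treewidth 1.
One such decomposition:
Bags: B1 = {2, 3}  B2 = {0, 2}  B3 = {1, 2}
Tree: B1–B2, B2–B3

Every bag has size at most 2, so the width is 2 − 1 = 1 and tw(G) ≤ 1. Since G has at least one edge (e.g. 3–2), it is not an edgeless graph, so tw(G) ≥ 1. The upper and lower bounds meet at 1, so that is the treewidth.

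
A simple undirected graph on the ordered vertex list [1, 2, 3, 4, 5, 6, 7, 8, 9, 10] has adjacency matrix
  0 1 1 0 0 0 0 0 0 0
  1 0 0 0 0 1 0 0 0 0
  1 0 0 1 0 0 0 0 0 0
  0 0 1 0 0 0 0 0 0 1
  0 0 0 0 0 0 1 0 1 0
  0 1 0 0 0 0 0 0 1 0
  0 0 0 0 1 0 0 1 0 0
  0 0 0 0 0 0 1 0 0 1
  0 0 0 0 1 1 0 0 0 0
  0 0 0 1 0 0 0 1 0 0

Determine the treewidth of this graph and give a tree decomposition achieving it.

Every bag has size at most 3, so the width is 3 − 1 = 2 and tw(G) ≤ 2. The edges 7–5–9–6–2–1–3–4–10–8–7 form a cycle, so G is not a tree and its treewidth is at least 2. Hence tw(G) = 2 exactly.

Treewidth 2.
One optimal decomposition is:
Bags: B1 = {5, 7, 9}  B2 = {6, 7, 9}  B3 = {2, 6, 7}  B4 = {1, 2, 7}  B5 = {1, 3, 7}  B6 = {3, 4, 7}  B7 = {4, 7, 10}  B8 = {7, 8, 10}
Tree: B1–B2, B2–B3, B3–B4, B4–B5, B5–B6, B6–B7, B7–B8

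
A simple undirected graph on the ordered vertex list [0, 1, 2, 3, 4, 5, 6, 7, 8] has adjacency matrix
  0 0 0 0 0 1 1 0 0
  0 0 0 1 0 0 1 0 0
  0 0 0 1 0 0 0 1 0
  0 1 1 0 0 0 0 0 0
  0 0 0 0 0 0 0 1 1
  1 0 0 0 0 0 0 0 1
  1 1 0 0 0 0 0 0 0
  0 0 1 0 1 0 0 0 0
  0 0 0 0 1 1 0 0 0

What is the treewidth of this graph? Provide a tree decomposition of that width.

Treewidth 2.
Bags: B1 = {4, 5, 8}  B2 = {0, 4, 5}  B3 = {0, 4, 6}  B4 = {1, 4, 6}  B5 = {1, 3, 4}  B6 = {2, 3, 4}  B7 = {2, 4, 7}
Tree: B1–B2, B2–B3, B3–B4, B4–B5, B5–B6, B6–B7

The largest bag has 3 vertices, giving width 2; this decomposition certifies tw(G) ≤ 2. The edges 4–8–5–0–6–1–3–2–7–4 form a cycle, so G is not a tree and its treewidth is at least 2. Combining the bounds, tw(G) = 2.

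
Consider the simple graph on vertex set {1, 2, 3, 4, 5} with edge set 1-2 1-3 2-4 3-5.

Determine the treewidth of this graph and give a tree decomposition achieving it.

Every bag has size at most 2, so the width is 2 − 1 = 1 and tw(G) ≤ 1. G has an edge, so its treewidth is at least 1. Combining the bounds, tw(G) = 1.

Treewidth 1.
One optimal decomposition is:
Bags: B1 = {2, 4}  B2 = {1, 2}  B3 = {1, 3}  B4 = {3, 5}
Tree: B1–B2, B2–B3, B3–B4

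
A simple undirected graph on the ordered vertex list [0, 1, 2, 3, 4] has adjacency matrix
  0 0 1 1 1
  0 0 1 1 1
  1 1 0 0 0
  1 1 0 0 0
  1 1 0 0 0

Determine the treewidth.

2

A width-2 tree decomposition is:
Bags: B1 = {0, 1, 2}  B2 = {0, 1, 3}  B3 = {0, 1, 4}
Tree: B1–B2, B2–B3
The largest bag has 3 vertices, giving width 2; this decomposition certifies tw(G) ≤ 2. The edges 0–2–1–3–0 form a cycle, so G is not a tree and its treewidth is at least 2. The upper and lower bounds meet at 2, so that is the treewidth.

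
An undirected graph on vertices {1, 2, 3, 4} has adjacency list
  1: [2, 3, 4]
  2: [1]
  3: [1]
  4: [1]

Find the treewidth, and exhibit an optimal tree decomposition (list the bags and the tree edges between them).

Treewidth 1.
Bags: B1 = {1, 3}  B2 = {1, 2}  B3 = {1, 4}
Tree: B1–B2, B1–B3

Every bag has size at most 2, so the width is 2 − 1 = 1 and tw(G) ≤ 1. Since G has at least one edge (e.g. 1–3), it is not an edgeless graph, so tw(G) ≥ 1. Hence tw(G) = 1 exactly.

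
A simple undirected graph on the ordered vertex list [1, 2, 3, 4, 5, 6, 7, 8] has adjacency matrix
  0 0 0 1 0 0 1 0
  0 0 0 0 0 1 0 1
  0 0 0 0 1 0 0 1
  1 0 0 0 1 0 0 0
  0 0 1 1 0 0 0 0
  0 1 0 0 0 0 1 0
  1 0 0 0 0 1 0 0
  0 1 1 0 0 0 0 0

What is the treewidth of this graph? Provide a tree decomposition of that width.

Treewidth 2.
One such decomposition:
Bags: B1 = {1, 6, 7}  B2 = {1, 4, 6}  B3 = {4, 5, 6}  B4 = {3, 5, 6}  B5 = {3, 6, 8}  B6 = {2, 6, 8}
Tree: B1–B2, B2–B3, B3–B4, B4–B5, B5–B6

The largest bag has 3 vertices, giving width 2; this decomposition certifies tw(G) ≤ 2. Since 6–7–1–4–5–3–8–2–6 is a cycle in G, G is not acyclic. Forests are exactly the graphs of treewidth ≤ 1, so tw(G) ≥ 2. The upper and lower bounds meet at 2, so that is the treewidth.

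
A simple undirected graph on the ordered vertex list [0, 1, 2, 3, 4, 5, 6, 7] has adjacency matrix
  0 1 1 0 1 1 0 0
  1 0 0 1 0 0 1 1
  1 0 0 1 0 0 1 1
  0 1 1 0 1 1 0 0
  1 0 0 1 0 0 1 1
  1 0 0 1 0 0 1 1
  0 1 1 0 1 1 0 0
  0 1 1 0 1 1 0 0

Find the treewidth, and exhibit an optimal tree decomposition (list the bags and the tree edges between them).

Treewidth 4.
One optimal decomposition is:
Bags: B1 = {1, 2, 4, 5, 6}  B2 = {0, 1, 2, 4, 5}  B3 = {1, 2, 4, 5, 7}  B4 = {1, 2, 3, 4, 5}
Tree: B1–B2, B2–B3, B3–B4

Each bag holds 5 vertices, so the decomposition has width 4, which upper-bounds the treewidth. For the lower bound: the 5 vertex sets {5,6}, {0,4}, {2,7}, {1}, {3} are disjoint, each induces a connected subgraph, and every pair is joined by at least one edge of G. Contracting each set to a single vertex therefore yields K_{5} as a minor, and since treewidth is minor-monotone, tw(G) ≥ tw(K_{5}) = 4. Hence tw(G) = 4 exactly.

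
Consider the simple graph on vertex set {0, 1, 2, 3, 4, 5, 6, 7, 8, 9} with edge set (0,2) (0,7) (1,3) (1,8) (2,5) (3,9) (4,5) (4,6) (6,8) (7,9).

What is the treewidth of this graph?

A width-2 tree decomposition is:
Bags: B1 = {2, 4, 5}  B2 = {2, 4, 6}  B3 = {2, 6, 8}  B4 = {1, 2, 8}  B5 = {1, 2, 3}  B6 = {2, 3, 9}  B7 = {2, 7, 9}  B8 = {0, 2, 7}
Tree: B1–B2, B2–B3, B3–B4, B4–B5, B5–B6, B6–B7, B7–B8
Every bag has size at most 3, so the width is 3 − 1 = 2 and tw(G) ≤ 2. Since 2–5–4–6–8–1–3–9–7–0–2 is a cycle in G, G is not acyclic. Forests are exactly the graphs of treewidth ≤ 1, so tw(G) ≥ 2. Hence tw(G) = 2 exactly.

2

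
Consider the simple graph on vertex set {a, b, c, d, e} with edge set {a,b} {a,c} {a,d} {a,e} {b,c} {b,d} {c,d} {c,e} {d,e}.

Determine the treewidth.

A width-3 tree decomposition is:
Bags: B1 = {a, c, d, e}  B2 = {a, b, c, d}
Tree: B1–B2
Every bag has size at most 4, so the width is 4 − 1 = 3 and tw(G) ≤ 3. On the other hand G contains the 4-clique {a, c, d, e}. A clique must lie in a single bag of any decomposition, so no decomposition can have width below 3. Therefore the treewidth is 3.

3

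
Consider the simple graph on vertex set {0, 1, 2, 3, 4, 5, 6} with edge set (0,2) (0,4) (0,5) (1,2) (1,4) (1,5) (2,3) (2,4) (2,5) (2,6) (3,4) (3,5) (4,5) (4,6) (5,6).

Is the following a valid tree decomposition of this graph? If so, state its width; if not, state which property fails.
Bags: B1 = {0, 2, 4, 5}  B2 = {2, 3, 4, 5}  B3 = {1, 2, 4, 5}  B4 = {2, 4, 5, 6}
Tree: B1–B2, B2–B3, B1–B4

Every vertex of G appears in some bag (union = {0, 1, 2, 3, 4, 5, 6}); every edge is covered by a bag; and for each vertex v the set of bags containing v is connected in the bag tree. The decomposition is therefore valid. The largest bag has 4 vertices, so the width is 3.

Yes; width 3.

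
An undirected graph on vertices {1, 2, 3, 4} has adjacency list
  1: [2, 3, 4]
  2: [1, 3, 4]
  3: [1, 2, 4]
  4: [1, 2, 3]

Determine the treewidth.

A width-3 tree decomposition is:
Bags: B1 = {1, 2, 3, 4}
Tree: (single bag)
A single bag containing all 4 vertices is trivially a valid decomposition of width 3. On the other hand G contains the 4-clique {1, 2, 3, 4}. A clique must lie in a single bag of any decomposition, so no decomposition can have width below 3. Hence tw(G) = 3 exactly.

3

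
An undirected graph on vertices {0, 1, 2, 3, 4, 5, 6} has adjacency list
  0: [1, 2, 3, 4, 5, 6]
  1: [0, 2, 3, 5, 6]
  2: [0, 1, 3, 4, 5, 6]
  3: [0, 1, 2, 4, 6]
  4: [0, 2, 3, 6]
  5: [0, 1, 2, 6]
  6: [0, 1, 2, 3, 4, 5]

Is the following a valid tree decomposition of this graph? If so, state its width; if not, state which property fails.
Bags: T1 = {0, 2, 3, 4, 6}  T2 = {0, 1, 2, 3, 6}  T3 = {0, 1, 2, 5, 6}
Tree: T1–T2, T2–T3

Yes; width 4.

Checking the three conditions: (i) the bags cover all of {0, 1, 2, 3, 4, 5, 6}; (ii) for each edge, some bag contains both endpoints; (iii) the bags containing any fixed vertex form a subtree. All hold, so the decomposition is valid with width 5 − 1 = 4.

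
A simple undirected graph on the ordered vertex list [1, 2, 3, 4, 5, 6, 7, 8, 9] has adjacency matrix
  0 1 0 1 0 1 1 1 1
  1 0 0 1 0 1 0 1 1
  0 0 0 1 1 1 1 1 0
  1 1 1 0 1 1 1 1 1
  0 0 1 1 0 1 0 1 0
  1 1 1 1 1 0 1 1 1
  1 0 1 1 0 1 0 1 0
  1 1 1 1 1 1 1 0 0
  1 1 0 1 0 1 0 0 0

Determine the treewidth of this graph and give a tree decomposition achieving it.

The largest bag has 5 vertices, giving width 4; this decomposition certifies tw(G) ≤ 4. On the other hand G contains the 5-clique {1, 2, 4, 6, 8}. A clique must lie in a single bag of any decomposition, so no decomposition can have width below 4. Therefore the treewidth is 4.

Treewidth 4.
Bags: B1 = {3, 4, 6, 7, 8}  B2 = {1, 4, 6, 7, 8}  B3 = {3, 4, 5, 6, 8}  B4 = {1, 2, 4, 6, 8}  B5 = {1, 2, 4, 6, 9}
Tree: B1–B2, B1–B3, B2–B4, B4–B5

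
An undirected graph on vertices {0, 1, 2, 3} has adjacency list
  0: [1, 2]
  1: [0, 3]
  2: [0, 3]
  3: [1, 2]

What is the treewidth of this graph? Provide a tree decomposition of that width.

Every bag has size at most 3, so the width is 3 − 1 = 2 and tw(G) ≤ 2. For the lower bound, G contains the cycle 3–1–0–2–3, so G is not a forest; only forests have treewidth ≤ 1, hence tw(G) ≥ 2. Combining the bounds, tw(G) = 2.

Treewidth 2.
Bags: B1 = {0, 1, 3}  B2 = {0, 2, 3}
Tree: B1–B2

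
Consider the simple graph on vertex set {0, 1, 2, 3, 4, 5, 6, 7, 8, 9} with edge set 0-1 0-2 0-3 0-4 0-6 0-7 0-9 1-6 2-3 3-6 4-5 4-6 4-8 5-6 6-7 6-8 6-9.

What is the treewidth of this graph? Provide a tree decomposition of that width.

Every bag has size at most 3, so the width is 3 − 1 = 2 and tw(G) ≤ 2. Conversely, {0, 2, 3} is a clique of size 3, and the vertices of any clique must share a bag in every tree decomposition; so some bag has ≥ 3 vertices and tw(G) ≥ 2. The upper and lower bounds meet at 2, so that is the treewidth.

Treewidth 2.
One optimal decomposition is:
Bags: B1 = {0, 3, 6}  B2 = {0, 6, 9}  B3 = {0, 6, 7}  B4 = {0, 4, 6}  B5 = {4, 6, 8}  B6 = {0, 1, 6}  B7 = {0, 2, 3}  B8 = {4, 5, 6}
Tree: B1–B2, B2–B3, B3–B4, B4–B5, B2–B6, B1–B7, B4–B8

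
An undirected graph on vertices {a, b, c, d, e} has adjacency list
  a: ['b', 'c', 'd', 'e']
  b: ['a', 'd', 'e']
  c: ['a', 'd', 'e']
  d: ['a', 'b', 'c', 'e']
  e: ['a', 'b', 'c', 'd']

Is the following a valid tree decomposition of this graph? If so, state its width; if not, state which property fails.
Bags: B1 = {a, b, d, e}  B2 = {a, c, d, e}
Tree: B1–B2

Yes; width 3.

Checking the three conditions: (i) the bags cover all of {a, b, c, d, e}; (ii) for each edge, some bag contains both endpoints; (iii) the bags containing any fixed vertex form a subtree. All hold, so the decomposition is valid with width 4 − 1 = 3.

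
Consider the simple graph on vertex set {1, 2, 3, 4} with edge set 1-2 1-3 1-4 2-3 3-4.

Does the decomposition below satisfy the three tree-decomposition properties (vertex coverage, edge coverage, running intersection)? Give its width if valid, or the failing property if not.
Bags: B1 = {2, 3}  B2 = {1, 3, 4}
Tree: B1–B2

A tree decomposition must satisfy three properties: every vertex lies in some bag; for every edge, both endpoints lie together in some bag; and for every vertex, the bags containing it form a connected subtree. Here edge (1,2) lies in no bag, so the decomposition is invalid.

No — edge (1,2) lies in no bag.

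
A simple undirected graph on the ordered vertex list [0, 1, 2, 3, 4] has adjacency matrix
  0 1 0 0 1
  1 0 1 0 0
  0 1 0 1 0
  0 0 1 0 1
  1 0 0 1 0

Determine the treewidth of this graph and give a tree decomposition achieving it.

Treewidth 2.
One optimal decomposition is:
Bags: B1 = {0, 3, 4}  B2 = {0, 1, 3}  B3 = {1, 2, 3}
Tree: B1–B2, B2–B3

Each bag holds 3 vertices, so the decomposition has width 2, which upper-bounds the treewidth. For the lower bound, G contains the cycle 3–4–0–1–2–3, so G is not a forest; only forests have treewidth ≤ 1, hence tw(G) ≥ 2. The upper and lower bounds meet at 2, so that is the treewidth.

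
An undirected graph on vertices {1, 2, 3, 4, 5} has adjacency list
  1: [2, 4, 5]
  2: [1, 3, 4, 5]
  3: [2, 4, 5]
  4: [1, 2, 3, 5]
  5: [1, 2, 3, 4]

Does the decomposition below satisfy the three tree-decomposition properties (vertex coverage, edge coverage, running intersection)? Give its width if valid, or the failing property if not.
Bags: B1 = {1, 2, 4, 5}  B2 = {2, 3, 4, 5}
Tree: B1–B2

Every vertex of G appears in some bag (union = {1, 2, 3, 4, 5}); every edge is covered by a bag; and for each vertex v the set of bags containing v is connected in the bag tree. The decomposition is therefore valid. The largest bag has 4 vertices, so the width is 3.

Yes; width 3.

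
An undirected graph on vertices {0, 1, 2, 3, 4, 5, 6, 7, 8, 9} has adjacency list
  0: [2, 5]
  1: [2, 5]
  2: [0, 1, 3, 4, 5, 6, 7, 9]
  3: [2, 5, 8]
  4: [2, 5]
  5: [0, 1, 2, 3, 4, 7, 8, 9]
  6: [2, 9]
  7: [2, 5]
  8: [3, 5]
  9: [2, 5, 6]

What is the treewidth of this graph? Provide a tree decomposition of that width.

Treewidth 2.
One optimal decomposition is:
Bags: B1 = {2, 5, 9}  B2 = {2, 5, 7}  B3 = {0, 2, 5}  B4 = {2, 6, 9}  B5 = {2, 3, 5}  B6 = {1, 2, 5}  B7 = {3, 5, 8}  B8 = {2, 4, 5}
Tree: B1–B2, B2–B3, B1–B4, B2–B5, B3–B6, B5–B7, B6–B8

Every bag has size at most 3, so the width is 3 − 1 = 2 and tw(G) ≤ 2. On the other hand G contains the 3-clique {3, 5, 8}. A clique must lie in a single bag of any decomposition, so no decomposition can have width below 2. The upper and lower bounds meet at 2, so that is the treewidth.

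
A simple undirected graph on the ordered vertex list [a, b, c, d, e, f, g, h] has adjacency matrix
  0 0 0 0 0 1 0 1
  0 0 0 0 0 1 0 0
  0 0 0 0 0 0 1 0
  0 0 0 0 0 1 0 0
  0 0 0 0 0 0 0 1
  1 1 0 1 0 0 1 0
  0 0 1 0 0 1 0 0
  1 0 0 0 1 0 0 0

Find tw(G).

1

A width-1 tree decomposition is:
Bags: B1 = {a, f}  B2 = {a, h}  B3 = {f, g}  B4 = {b, f}  B5 = {e, h}  B6 = {c, g}  B7 = {d, f}
Tree: B1–B2, B1–B3, B3–B4, B2–B5, B3–B6, B4–B7
The largest bag has 2 vertices, giving width 1; this decomposition certifies tw(G) ≤ 1. Any graph with an edge has treewidth ≥ 1, and G has the edge f–a. The upper and lower bounds meet at 1, so that is the treewidth.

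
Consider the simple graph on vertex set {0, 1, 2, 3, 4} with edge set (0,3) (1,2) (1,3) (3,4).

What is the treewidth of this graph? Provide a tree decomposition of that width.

Every bag has size at most 2, so the width is 2 − 1 = 1 and tw(G) ≤ 1. Since G has at least one edge (e.g. 4–3), it is not an edgeless graph, so tw(G) ≥ 1. Combining the bounds, tw(G) = 1.

Treewidth 1.
Bags: B1 = {3, 4}  B2 = {1, 3}  B3 = {0, 3}  B4 = {1, 2}
Tree: B1–B2, B2–B3, B2–B4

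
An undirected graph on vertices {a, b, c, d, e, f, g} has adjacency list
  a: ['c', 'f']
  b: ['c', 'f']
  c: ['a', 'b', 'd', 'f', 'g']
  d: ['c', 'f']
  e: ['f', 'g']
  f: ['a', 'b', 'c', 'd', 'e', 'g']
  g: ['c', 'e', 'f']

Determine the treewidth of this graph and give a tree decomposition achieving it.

Treewidth 2.
One such decomposition:
Bags: B1 = {a, c, f}  B2 = {b, c, f}  B3 = {c, f, g}  B4 = {c, d, f}  B5 = {e, f, g}
Tree: B1–B2, B2–B3, B2–B4, B3–B5

Every bag has size at most 3, so the width is 3 − 1 = 2 and tw(G) ≤ 2. Conversely, {e, f, g} is a clique of size 3, and the vertices of any clique must share a bag in every tree decomposition; so some bag has ≥ 3 vertices and tw(G) ≥ 2. The upper and lower bounds meet at 2, so that is the treewidth.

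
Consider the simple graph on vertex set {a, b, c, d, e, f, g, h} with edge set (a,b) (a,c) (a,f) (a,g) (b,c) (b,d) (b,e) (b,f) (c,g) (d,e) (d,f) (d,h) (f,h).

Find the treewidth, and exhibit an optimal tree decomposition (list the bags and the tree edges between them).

Each bag holds 3 vertices, so the decomposition has width 2, which upper-bounds the treewidth. Conversely, {a, c, g} is a clique of size 3, and the vertices of any clique must share a bag in every tree decomposition; so some bag has ≥ 3 vertices and tw(G) ≥ 2. Hence tw(G) = 2 exactly.

Treewidth 2.
Bags: B1 = {b, d, f}  B2 = {a, b, f}  B3 = {b, d, e}  B4 = {d, f, h}  B5 = {a, b, c}  B6 = {a, c, g}
Tree: B1–B2, B1–B3, B1–B4, B2–B5, B5–B6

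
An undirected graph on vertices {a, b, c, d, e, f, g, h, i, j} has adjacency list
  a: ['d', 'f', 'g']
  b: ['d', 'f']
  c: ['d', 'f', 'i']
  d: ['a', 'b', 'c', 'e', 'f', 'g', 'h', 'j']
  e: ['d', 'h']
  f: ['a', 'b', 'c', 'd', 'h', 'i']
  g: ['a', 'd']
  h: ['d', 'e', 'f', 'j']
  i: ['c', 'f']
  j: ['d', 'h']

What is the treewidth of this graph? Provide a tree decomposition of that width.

Treewidth 2.
One optimal decomposition is:
Bags: B1 = {a, d, f}  B2 = {d, f, h}  B3 = {a, d, g}  B4 = {d, e, h}  B5 = {c, d, f}  B6 = {c, f, i}  B7 = {d, h, j}  B8 = {b, d, f}
Tree: B1–B2, B1–B3, B2–B4, B1–B5, B5–B6, B2–B7, B5–B8

The largest bag has 3 vertices, giving width 2; this decomposition certifies tw(G) ≤ 2. On the other hand G contains the 3-clique {a, d, g}. A clique must lie in a single bag of any decomposition, so no decomposition can have width below 2. Combining the bounds, tw(G) = 2.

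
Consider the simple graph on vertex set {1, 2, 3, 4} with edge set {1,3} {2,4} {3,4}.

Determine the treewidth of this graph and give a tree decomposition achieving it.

Treewidth 1.
One optimal decomposition is:
Bags: B1 = {1, 3}  B2 = {3, 4}  B3 = {2, 4}
Tree: B1–B2, B2–B3

Each bag holds 2 vertices, so the decomposition has width 1, which upper-bounds the treewidth. Any graph with an edge has treewidth ≥ 1, and G has the edge 3–1. Combining the bounds, tw(G) = 1.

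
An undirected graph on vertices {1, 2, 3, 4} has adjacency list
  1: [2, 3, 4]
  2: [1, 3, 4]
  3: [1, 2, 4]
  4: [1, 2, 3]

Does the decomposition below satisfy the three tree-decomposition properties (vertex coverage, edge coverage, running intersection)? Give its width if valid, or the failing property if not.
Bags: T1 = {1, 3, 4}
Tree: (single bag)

No — vertex 2 appears in no bag.

A tree decomposition must satisfy three properties: every vertex lies in some bag; for every edge, both endpoints lie together in some bag; and for every vertex, the bags containing it form a connected subtree. Here vertex 2 appears in no bag, so the decomposition is invalid.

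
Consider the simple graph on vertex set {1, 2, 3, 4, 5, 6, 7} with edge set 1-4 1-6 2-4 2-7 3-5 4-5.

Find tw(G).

A width-1 tree decomposition is:
Bags: B1 = {2, 4}  B2 = {4, 5}  B3 = {3, 5}  B4 = {1, 4}  B5 = {1, 6}  B6 = {2, 7}
Tree: B1–B2, B2–B3, B1–B4, B4–B5, B1–B6
Each bag holds 2 vertices, so the decomposition has width 1, which upper-bounds the treewidth. Since G has at least one edge (e.g. 2–4), it is not an edgeless graph, so tw(G) ≥ 1. The upper and lower bounds meet at 1, so that is the treewidth.

1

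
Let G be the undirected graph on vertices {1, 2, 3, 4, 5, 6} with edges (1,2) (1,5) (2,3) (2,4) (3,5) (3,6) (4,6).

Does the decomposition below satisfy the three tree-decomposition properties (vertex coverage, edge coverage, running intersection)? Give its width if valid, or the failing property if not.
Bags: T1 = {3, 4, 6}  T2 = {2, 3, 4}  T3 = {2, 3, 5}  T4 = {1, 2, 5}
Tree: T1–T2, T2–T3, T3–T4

Vertex coverage: the bags together contain {1, 2, 3, 4, 5, 6}, the full vertex set. Edge coverage: each edge of G has both endpoints in at least one bag. Running intersection: for every vertex, the bags containing it form a connected subtree. All three properties hold, so this is a valid tree decomposition of width max|bag| − 1 = 2, and hence tw(G) ≤ 2.

Yes; width 2.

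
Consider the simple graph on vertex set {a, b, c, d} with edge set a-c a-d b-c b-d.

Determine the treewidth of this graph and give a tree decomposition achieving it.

The largest bag has 3 vertices, giving width 2; this decomposition certifies tw(G) ≤ 2. For the lower bound, G contains the cycle a–c–b–d–a, so G is not a forest; only forests have treewidth ≤ 1, hence tw(G) ≥ 2. The upper and lower bounds meet at 2, so that is the treewidth.

Treewidth 2.
One such decomposition:
Bags: B1 = {a, b, c}  B2 = {a, b, d}
Tree: B1–B2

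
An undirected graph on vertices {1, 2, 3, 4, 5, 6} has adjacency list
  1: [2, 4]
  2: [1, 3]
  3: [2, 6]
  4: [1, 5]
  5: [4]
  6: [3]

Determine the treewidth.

A width-1 tree decomposition is:
Bags: B1 = {3, 6}  B2 = {2, 3}  B3 = {1, 2}  B4 = {1, 4}  B5 = {4, 5}
Tree: B1–B2, B2–B3, B3–B4, B4–B5
Each bag holds 2 vertices, so the decomposition has width 1, which upper-bounds the treewidth. G has an edge, so its treewidth is at least 1. Therefore the treewidth is 1.

1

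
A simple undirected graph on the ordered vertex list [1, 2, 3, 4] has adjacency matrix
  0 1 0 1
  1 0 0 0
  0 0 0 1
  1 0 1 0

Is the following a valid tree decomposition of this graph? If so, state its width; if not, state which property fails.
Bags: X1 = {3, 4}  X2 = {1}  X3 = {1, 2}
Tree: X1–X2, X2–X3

A tree decomposition must satisfy three properties: every vertex lies in some bag; for every edge, both endpoints lie together in some bag; and for every vertex, the bags containing it form a connected subtree. Here edge (4,1) lies in no bag, so the decomposition is invalid.

No — edge (4,1) lies in no bag.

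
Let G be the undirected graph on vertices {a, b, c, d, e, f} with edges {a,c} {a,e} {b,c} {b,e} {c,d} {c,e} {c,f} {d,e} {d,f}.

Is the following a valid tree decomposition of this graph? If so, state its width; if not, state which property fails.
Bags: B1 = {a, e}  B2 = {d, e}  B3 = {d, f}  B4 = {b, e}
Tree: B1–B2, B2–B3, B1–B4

A tree decomposition must satisfy three properties: every vertex lies in some bag; for every edge, both endpoints lie together in some bag; and for every vertex, the bags containing it form a connected subtree. Here vertex c appears in no bag, so the decomposition is invalid.

No — vertex c appears in no bag.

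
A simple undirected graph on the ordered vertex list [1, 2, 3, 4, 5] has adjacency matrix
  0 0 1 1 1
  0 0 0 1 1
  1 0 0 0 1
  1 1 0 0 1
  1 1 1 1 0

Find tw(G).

2

A width-2 tree decomposition is:
Bags: B1 = {1, 4, 5}  B2 = {1, 3, 5}  B3 = {2, 4, 5}
Tree: B1–B2, B1–B3
Each bag holds 3 vertices, so the decomposition has width 2, which upper-bounds the treewidth. Conversely, {1, 3, 5} is a clique of size 3, and the vertices of any clique must share a bag in every tree decomposition; so some bag has ≥ 3 vertices and tw(G) ≥ 2. Combining the bounds, tw(G) = 2.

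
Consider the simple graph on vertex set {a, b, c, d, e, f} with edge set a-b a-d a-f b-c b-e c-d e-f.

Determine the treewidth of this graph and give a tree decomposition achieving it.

Treewidth 2.
One optimal decomposition is:
Bags: B1 = {b, e, f}  B2 = {a, b, f}  B3 = {a, b, c}  B4 = {a, c, d}
Tree: B1–B2, B2–B3, B3–B4

Each bag holds 3 vertices, so the decomposition has width 2, which upper-bounds the treewidth. For the lower bound, G contains the cycle e–f–a–b–e, so G is not a forest; only forests have treewidth ≤ 1, hence tw(G) ≥ 2. Combining the bounds, tw(G) = 2.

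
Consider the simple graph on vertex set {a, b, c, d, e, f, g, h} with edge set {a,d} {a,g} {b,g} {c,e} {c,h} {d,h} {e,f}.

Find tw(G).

A width-1 tree decomposition is:
Bags: B1 = {e, f}  B2 = {c, e}  B3 = {c, h}  B4 = {d, h}  B5 = {a, d}  B6 = {a, g}  B7 = {b, g}
Tree: B1–B2, B2–B3, B3–B4, B4–B5, B5–B6, B6–B7
Every bag has size at most 2, so the width is 2 − 1 = 1 and tw(G) ≤ 1. G has an edge, so its treewidth is at least 1. Hence tw(G) = 1 exactly.

1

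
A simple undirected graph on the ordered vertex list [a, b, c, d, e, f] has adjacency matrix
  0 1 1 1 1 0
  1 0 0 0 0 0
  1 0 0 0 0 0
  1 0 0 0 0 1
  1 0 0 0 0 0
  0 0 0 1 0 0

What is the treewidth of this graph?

A width-1 tree decomposition is:
Bags: B1 = {a, d}  B2 = {a, b}  B3 = {a, e}  B4 = {d, f}  B5 = {a, c}
Tree: B1–B2, B1–B3, B1–B4, B1–B5
Every bag has size at most 2, so the width is 2 − 1 = 1 and tw(G) ≤ 1. Since G has at least one edge (e.g. a–d), it is not an edgeless graph, so tw(G) ≥ 1. Therefore the treewidth is 1.

1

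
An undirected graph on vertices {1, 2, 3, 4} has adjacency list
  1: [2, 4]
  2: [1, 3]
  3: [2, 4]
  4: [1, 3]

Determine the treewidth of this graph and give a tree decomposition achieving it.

Treewidth 2.
Bags: B1 = {1, 3, 4}  B2 = {1, 2, 3}
Tree: B1–B2

Each bag holds 3 vertices, so the decomposition has width 2, which upper-bounds the treewidth. The edges 3–4–1–2–3 form a cycle, so G is not a tree and its treewidth is at least 2. Therefore the treewidth is 2.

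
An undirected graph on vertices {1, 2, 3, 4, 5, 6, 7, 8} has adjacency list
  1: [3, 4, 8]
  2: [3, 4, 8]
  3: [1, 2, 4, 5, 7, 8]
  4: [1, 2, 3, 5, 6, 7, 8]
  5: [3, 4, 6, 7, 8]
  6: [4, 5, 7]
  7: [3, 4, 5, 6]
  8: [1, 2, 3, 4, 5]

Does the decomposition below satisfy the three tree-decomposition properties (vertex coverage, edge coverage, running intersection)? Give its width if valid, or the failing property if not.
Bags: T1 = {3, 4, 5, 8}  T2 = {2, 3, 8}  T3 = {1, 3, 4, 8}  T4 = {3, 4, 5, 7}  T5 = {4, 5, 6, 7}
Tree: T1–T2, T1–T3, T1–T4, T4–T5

No — edge (4,2) lies in no bag.

A tree decomposition must satisfy three properties: every vertex lies in some bag; for every edge, both endpoints lie together in some bag; and for every vertex, the bags containing it form a connected subtree. Here edge (4,2) lies in no bag, so the decomposition is invalid.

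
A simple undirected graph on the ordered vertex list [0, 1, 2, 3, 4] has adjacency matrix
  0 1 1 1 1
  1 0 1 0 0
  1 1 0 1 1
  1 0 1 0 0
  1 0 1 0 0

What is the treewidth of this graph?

A width-2 tree decomposition is:
Bags: B1 = {0, 1, 2}  B2 = {0, 2, 3}  B3 = {0, 2, 4}
Tree: B1–B2, B2–B3
The largest bag has 3 vertices, giving width 2; this decomposition certifies tw(G) ≤ 2. For the lower bound, the 3 vertices {0, 1, 2} are pairwise adjacent, and any tree decomposition puts a clique entirely inside one bag — forcing width ≥ 2. Combining the bounds, tw(G) = 2.

2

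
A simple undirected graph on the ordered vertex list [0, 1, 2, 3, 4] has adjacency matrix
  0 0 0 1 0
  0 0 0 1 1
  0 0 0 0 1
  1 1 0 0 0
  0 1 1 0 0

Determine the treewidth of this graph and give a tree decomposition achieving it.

Treewidth 1.
Bags: B1 = {2, 4}  B2 = {1, 4}  B3 = {1, 3}  B4 = {0, 3}
Tree: B1–B2, B2–B3, B3–B4

The largest bag has 2 vertices, giving width 1; this decomposition certifies tw(G) ≤ 1. Since G has at least one edge (e.g. 2–4), it is not an edgeless graph, so tw(G) ≥ 1. The upper and lower bounds meet at 1, so that is the treewidth.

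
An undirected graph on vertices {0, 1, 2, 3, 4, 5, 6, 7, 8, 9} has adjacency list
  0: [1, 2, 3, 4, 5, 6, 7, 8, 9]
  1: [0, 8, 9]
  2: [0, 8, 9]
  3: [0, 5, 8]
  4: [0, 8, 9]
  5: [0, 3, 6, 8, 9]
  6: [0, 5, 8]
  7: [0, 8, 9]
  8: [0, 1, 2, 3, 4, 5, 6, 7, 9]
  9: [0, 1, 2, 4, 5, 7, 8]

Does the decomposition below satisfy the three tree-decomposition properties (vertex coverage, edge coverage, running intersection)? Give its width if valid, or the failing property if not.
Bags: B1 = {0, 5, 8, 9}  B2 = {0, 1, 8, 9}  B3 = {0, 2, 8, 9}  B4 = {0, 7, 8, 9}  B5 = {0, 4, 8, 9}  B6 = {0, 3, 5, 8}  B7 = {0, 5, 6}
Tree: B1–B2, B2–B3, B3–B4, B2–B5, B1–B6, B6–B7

A tree decomposition must satisfy three properties: every vertex lies in some bag; for every edge, both endpoints lie together in some bag; and for every vertex, the bags containing it form a connected subtree. Here edge (8,6) lies in no bag, so the decomposition is invalid.

No — edge (8,6) lies in no bag.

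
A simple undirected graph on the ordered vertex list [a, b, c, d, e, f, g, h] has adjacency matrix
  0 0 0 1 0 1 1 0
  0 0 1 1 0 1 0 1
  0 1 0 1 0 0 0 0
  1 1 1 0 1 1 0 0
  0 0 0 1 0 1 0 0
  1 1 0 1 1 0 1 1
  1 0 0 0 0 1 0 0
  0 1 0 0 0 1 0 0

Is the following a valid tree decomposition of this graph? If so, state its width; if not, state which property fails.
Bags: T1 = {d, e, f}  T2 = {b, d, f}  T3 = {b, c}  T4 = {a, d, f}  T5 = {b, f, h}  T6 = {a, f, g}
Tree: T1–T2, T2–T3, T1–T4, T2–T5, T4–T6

No — edge (d,c) lies in no bag.

A tree decomposition must satisfy three properties: every vertex lies in some bag; for every edge, both endpoints lie together in some bag; and for every vertex, the bags containing it form a connected subtree. Here edge (d,c) lies in no bag, so the decomposition is invalid.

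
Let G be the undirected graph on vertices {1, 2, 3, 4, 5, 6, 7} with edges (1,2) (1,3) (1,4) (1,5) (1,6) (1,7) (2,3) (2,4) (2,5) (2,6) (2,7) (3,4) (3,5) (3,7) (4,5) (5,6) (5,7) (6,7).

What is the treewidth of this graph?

4

A width-4 tree decomposition is:
Bags: B1 = {1, 2, 3, 5, 7}  B2 = {1, 2, 5, 6, 7}  B3 = {1, 2, 3, 4, 5}
Tree: B1–B2, B1–B3
Each bag holds 5 vertices, so the decomposition has width 4, which upper-bounds the treewidth. For the lower bound, the 5 vertices {1, 2, 3, 4, 5} are pairwise adjacent, and any tree decomposition puts a clique entirely inside one bag — forcing width ≥ 4. Hence tw(G) = 4 exactly.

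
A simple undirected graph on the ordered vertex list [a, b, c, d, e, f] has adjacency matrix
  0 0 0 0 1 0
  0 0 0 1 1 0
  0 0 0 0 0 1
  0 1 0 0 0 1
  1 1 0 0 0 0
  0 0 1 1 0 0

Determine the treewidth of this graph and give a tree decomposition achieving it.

Each bag holds 2 vertices, so the decomposition has width 1, which upper-bounds the treewidth. Since G has at least one edge (e.g. c–f), it is not an edgeless graph, so tw(G) ≥ 1. Combining the bounds, tw(G) = 1.

Treewidth 1.
One such decomposition:
Bags: B1 = {c, f}  B2 = {d, f}  B3 = {b, d}  B4 = {b, e}  B5 = {a, e}
Tree: B1–B2, B2–B3, B3–B4, B4–B5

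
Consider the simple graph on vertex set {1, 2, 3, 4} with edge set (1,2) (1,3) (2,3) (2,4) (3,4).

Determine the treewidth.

2

A width-2 tree decomposition is:
Bags: B1 = {1, 2, 3}  B2 = {2, 3, 4}
Tree: B1–B2
The largest bag has 3 vertices, giving width 2; this decomposition certifies tw(G) ≤ 2. On the other hand G contains the 3-clique {1, 2, 3}. A clique must lie in a single bag of any decomposition, so no decomposition can have width below 2. Therefore the treewidth is 2.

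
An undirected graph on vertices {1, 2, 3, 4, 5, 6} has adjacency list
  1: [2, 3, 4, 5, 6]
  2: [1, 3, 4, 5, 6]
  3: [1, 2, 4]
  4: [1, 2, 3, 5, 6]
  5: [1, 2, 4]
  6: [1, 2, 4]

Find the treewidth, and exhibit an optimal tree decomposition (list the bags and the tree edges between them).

The largest bag has 4 vertices, giving width 3; this decomposition certifies tw(G) ≤ 3. On the other hand G contains the 4-clique {1, 2, 3, 4}. A clique must lie in a single bag of any decomposition, so no decomposition can have width below 3. Hence tw(G) = 3 exactly.

Treewidth 3.
One such decomposition:
Bags: B1 = {1, 2, 3, 4}  B2 = {1, 2, 4, 5}  B3 = {1, 2, 4, 6}
Tree: B1–B2, B2–B3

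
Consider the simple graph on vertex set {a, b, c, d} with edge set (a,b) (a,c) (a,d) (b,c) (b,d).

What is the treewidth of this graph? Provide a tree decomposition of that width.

Treewidth 2.
Bags: B1 = {a, b, d}  B2 = {a, b, c}
Tree: B1–B2

The largest bag has 3 vertices, giving width 2; this decomposition certifies tw(G) ≤ 2. For the lower bound, the 3 vertices {a, b, d} are pairwise adjacent, and any tree decomposition puts a clique entirely inside one bag — forcing width ≥ 2. The upper and lower bounds meet at 2, so that is the treewidth.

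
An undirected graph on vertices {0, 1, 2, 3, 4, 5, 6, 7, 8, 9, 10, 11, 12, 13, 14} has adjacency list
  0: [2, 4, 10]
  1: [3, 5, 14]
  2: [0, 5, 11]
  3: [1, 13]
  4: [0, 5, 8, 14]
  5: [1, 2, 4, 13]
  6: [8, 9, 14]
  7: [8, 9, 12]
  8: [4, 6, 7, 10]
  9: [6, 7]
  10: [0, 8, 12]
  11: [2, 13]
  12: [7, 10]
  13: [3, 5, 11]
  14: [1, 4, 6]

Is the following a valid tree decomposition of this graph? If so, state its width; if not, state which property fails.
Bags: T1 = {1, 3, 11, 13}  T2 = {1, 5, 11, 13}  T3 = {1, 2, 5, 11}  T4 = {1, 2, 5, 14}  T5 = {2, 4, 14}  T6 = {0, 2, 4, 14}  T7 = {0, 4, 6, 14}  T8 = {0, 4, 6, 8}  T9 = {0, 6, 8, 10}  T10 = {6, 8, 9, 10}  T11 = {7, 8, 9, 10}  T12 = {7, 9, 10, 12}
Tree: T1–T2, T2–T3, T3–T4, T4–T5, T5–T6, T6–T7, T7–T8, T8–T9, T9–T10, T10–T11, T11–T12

A tree decomposition must satisfy three properties: every vertex lies in some bag; for every edge, both endpoints lie together in some bag; and for every vertex, the bags containing it form a connected subtree. Here edge (5,4) lies in no bag, so the decomposition is invalid.

No — edge (5,4) lies in no bag.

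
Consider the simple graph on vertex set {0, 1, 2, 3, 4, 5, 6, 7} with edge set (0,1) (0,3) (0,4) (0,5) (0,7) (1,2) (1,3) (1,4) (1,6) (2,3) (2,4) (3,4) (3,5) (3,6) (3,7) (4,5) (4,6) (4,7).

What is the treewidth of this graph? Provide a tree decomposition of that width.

Treewidth 3.
Bags: B1 = {0, 1, 3, 4}  B2 = {0, 3, 4, 5}  B3 = {0, 3, 4, 7}  B4 = {1, 3, 4, 6}  B5 = {1, 2, 3, 4}
Tree: B1–B2, B2–B3, B1–B4, B1–B5

The largest bag has 4 vertices, giving width 3; this decomposition certifies tw(G) ≤ 3. For the lower bound, the 4 vertices {0, 1, 3, 4} are pairwise adjacent, and any tree decomposition puts a clique entirely inside one bag — forcing width ≥ 3. Combining the bounds, tw(G) = 3.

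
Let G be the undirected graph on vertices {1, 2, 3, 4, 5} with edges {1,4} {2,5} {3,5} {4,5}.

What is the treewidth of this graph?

A width-1 tree decomposition is:
Bags: B1 = {2, 5}  B2 = {4, 5}  B3 = {1, 4}  B4 = {3, 5}
Tree: B1–B2, B2–B3, B2–B4
Each bag holds 2 vertices, so the decomposition has width 1, which upper-bounds the treewidth. Since G has at least one edge (e.g. 5–2), it is not an edgeless graph, so tw(G) ≥ 1. Combining the bounds, tw(G) = 1.

1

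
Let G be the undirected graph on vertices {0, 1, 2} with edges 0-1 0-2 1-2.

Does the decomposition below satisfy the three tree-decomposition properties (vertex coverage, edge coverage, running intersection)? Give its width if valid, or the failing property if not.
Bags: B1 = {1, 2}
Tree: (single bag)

A tree decomposition must satisfy three properties: every vertex lies in some bag; for every edge, both endpoints lie together in some bag; and for every vertex, the bags containing it form a connected subtree. Here vertex 0 appears in no bag, so the decomposition is invalid.

No — vertex 0 appears in no bag.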